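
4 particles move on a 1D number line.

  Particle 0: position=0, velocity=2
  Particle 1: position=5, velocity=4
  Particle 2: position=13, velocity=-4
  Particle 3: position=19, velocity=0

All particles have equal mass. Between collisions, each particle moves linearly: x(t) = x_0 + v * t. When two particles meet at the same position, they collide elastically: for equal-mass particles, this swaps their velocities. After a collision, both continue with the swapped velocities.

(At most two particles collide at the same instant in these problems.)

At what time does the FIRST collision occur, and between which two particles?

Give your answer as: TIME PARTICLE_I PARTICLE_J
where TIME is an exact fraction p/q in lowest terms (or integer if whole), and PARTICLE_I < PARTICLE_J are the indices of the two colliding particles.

Answer: 1 1 2

Derivation:
Pair (0,1): pos 0,5 vel 2,4 -> not approaching (rel speed -2 <= 0)
Pair (1,2): pos 5,13 vel 4,-4 -> gap=8, closing at 8/unit, collide at t=1
Pair (2,3): pos 13,19 vel -4,0 -> not approaching (rel speed -4 <= 0)
Earliest collision: t=1 between 1 and 2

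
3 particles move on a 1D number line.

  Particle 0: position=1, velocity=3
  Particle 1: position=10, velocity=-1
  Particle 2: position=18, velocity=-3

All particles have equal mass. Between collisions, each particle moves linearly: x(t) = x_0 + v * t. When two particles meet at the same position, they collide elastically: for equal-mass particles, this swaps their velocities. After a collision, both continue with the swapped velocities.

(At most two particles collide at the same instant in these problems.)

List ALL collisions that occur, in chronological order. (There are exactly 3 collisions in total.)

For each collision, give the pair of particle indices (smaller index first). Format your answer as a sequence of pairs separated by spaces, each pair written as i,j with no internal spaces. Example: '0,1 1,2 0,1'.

Collision at t=9/4: particles 0 and 1 swap velocities; positions: p0=31/4 p1=31/4 p2=45/4; velocities now: v0=-1 v1=3 v2=-3
Collision at t=17/6: particles 1 and 2 swap velocities; positions: p0=43/6 p1=19/2 p2=19/2; velocities now: v0=-1 v1=-3 v2=3
Collision at t=4: particles 0 and 1 swap velocities; positions: p0=6 p1=6 p2=13; velocities now: v0=-3 v1=-1 v2=3

Answer: 0,1 1,2 0,1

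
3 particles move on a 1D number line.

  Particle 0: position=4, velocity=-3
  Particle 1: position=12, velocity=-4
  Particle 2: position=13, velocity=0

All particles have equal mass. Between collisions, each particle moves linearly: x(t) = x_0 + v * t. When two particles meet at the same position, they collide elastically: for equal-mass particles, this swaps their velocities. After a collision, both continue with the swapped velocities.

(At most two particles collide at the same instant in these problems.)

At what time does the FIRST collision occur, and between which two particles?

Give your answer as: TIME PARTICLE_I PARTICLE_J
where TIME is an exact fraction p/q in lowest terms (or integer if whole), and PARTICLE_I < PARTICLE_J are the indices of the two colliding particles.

Pair (0,1): pos 4,12 vel -3,-4 -> gap=8, closing at 1/unit, collide at t=8
Pair (1,2): pos 12,13 vel -4,0 -> not approaching (rel speed -4 <= 0)
Earliest collision: t=8 between 0 and 1

Answer: 8 0 1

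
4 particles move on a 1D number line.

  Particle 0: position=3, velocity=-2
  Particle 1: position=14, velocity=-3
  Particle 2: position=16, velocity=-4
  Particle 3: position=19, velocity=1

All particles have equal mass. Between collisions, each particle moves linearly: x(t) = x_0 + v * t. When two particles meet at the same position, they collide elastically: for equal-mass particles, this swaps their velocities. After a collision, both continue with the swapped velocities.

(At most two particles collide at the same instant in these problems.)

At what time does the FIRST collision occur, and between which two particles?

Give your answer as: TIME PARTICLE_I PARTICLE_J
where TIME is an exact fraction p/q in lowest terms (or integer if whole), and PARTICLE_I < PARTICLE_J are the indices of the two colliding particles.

Pair (0,1): pos 3,14 vel -2,-3 -> gap=11, closing at 1/unit, collide at t=11
Pair (1,2): pos 14,16 vel -3,-4 -> gap=2, closing at 1/unit, collide at t=2
Pair (2,3): pos 16,19 vel -4,1 -> not approaching (rel speed -5 <= 0)
Earliest collision: t=2 between 1 and 2

Answer: 2 1 2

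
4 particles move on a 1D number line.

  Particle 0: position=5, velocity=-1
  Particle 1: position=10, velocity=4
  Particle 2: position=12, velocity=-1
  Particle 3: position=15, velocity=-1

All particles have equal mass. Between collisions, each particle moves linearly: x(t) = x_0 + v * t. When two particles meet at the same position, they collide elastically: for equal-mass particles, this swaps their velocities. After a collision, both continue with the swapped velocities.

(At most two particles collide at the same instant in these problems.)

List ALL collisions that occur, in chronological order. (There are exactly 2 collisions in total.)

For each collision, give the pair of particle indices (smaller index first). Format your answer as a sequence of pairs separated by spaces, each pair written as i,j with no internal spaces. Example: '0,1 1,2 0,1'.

Collision at t=2/5: particles 1 and 2 swap velocities; positions: p0=23/5 p1=58/5 p2=58/5 p3=73/5; velocities now: v0=-1 v1=-1 v2=4 v3=-1
Collision at t=1: particles 2 and 3 swap velocities; positions: p0=4 p1=11 p2=14 p3=14; velocities now: v0=-1 v1=-1 v2=-1 v3=4

Answer: 1,2 2,3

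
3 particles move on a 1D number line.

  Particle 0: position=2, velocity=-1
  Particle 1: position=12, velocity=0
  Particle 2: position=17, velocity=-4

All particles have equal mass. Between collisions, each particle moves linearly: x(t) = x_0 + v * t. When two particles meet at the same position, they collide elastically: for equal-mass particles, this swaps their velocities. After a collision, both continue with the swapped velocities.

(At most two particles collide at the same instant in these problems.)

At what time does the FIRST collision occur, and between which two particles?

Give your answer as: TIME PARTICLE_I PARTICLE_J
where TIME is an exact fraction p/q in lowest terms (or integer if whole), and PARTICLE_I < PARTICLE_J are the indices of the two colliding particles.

Answer: 5/4 1 2

Derivation:
Pair (0,1): pos 2,12 vel -1,0 -> not approaching (rel speed -1 <= 0)
Pair (1,2): pos 12,17 vel 0,-4 -> gap=5, closing at 4/unit, collide at t=5/4
Earliest collision: t=5/4 between 1 and 2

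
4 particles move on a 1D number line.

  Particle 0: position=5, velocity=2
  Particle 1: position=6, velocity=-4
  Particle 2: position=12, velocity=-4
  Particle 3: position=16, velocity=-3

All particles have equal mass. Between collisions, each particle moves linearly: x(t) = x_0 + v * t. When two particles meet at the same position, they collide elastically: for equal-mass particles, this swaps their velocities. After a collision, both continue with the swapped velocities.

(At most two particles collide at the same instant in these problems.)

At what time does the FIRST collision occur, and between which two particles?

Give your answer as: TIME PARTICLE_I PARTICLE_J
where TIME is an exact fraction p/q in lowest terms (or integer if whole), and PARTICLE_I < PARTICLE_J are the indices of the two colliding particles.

Pair (0,1): pos 5,6 vel 2,-4 -> gap=1, closing at 6/unit, collide at t=1/6
Pair (1,2): pos 6,12 vel -4,-4 -> not approaching (rel speed 0 <= 0)
Pair (2,3): pos 12,16 vel -4,-3 -> not approaching (rel speed -1 <= 0)
Earliest collision: t=1/6 between 0 and 1

Answer: 1/6 0 1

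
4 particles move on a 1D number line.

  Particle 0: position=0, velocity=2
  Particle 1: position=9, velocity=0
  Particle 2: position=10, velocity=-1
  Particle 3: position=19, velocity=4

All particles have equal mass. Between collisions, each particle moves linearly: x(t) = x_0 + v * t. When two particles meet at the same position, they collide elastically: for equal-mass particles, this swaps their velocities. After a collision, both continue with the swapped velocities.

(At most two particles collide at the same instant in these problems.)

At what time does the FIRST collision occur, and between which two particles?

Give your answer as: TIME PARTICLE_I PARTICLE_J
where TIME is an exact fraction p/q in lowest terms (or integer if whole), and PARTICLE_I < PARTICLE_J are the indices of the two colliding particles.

Pair (0,1): pos 0,9 vel 2,0 -> gap=9, closing at 2/unit, collide at t=9/2
Pair (1,2): pos 9,10 vel 0,-1 -> gap=1, closing at 1/unit, collide at t=1
Pair (2,3): pos 10,19 vel -1,4 -> not approaching (rel speed -5 <= 0)
Earliest collision: t=1 between 1 and 2

Answer: 1 1 2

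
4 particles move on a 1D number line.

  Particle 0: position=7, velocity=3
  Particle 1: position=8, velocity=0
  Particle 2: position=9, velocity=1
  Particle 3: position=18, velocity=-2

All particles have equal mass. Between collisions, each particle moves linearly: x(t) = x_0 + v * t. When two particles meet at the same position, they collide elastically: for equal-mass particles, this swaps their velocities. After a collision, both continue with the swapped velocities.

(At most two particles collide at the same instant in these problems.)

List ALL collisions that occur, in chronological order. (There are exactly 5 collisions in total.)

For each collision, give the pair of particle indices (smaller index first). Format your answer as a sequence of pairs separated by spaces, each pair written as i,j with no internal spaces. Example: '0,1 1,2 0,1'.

Collision at t=1/3: particles 0 and 1 swap velocities; positions: p0=8 p1=8 p2=28/3 p3=52/3; velocities now: v0=0 v1=3 v2=1 v3=-2
Collision at t=1: particles 1 and 2 swap velocities; positions: p0=8 p1=10 p2=10 p3=16; velocities now: v0=0 v1=1 v2=3 v3=-2
Collision at t=11/5: particles 2 and 3 swap velocities; positions: p0=8 p1=56/5 p2=68/5 p3=68/5; velocities now: v0=0 v1=1 v2=-2 v3=3
Collision at t=3: particles 1 and 2 swap velocities; positions: p0=8 p1=12 p2=12 p3=16; velocities now: v0=0 v1=-2 v2=1 v3=3
Collision at t=5: particles 0 and 1 swap velocities; positions: p0=8 p1=8 p2=14 p3=22; velocities now: v0=-2 v1=0 v2=1 v3=3

Answer: 0,1 1,2 2,3 1,2 0,1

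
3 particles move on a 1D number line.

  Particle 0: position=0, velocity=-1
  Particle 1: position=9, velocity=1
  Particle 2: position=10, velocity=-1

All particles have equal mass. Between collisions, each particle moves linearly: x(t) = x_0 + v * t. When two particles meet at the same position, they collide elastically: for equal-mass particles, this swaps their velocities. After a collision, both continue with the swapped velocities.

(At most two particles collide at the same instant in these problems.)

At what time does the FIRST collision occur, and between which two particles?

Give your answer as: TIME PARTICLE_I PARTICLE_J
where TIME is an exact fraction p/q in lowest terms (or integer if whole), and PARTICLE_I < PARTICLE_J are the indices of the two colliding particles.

Pair (0,1): pos 0,9 vel -1,1 -> not approaching (rel speed -2 <= 0)
Pair (1,2): pos 9,10 vel 1,-1 -> gap=1, closing at 2/unit, collide at t=1/2
Earliest collision: t=1/2 between 1 and 2

Answer: 1/2 1 2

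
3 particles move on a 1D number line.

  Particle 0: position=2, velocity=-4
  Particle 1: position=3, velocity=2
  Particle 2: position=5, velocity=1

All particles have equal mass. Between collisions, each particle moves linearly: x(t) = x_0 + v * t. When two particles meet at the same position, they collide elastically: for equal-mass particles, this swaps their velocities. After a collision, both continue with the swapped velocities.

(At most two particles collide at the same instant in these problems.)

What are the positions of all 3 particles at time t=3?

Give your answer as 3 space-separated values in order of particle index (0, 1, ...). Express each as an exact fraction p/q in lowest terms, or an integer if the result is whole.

Collision at t=2: particles 1 and 2 swap velocities; positions: p0=-6 p1=7 p2=7; velocities now: v0=-4 v1=1 v2=2
Advance to t=3 (no further collisions before then); velocities: v0=-4 v1=1 v2=2; positions = -10 8 9

Answer: -10 8 9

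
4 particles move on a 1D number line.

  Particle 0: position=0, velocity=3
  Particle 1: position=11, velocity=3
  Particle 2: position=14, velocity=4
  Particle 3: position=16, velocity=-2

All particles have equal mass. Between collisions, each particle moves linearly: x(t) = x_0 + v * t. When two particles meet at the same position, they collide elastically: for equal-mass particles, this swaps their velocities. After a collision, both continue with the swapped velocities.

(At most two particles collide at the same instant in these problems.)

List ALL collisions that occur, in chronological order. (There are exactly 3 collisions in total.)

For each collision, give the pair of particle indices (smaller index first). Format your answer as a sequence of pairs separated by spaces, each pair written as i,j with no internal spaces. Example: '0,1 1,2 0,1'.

Collision at t=1/3: particles 2 and 3 swap velocities; positions: p0=1 p1=12 p2=46/3 p3=46/3; velocities now: v0=3 v1=3 v2=-2 v3=4
Collision at t=1: particles 1 and 2 swap velocities; positions: p0=3 p1=14 p2=14 p3=18; velocities now: v0=3 v1=-2 v2=3 v3=4
Collision at t=16/5: particles 0 and 1 swap velocities; positions: p0=48/5 p1=48/5 p2=103/5 p3=134/5; velocities now: v0=-2 v1=3 v2=3 v3=4

Answer: 2,3 1,2 0,1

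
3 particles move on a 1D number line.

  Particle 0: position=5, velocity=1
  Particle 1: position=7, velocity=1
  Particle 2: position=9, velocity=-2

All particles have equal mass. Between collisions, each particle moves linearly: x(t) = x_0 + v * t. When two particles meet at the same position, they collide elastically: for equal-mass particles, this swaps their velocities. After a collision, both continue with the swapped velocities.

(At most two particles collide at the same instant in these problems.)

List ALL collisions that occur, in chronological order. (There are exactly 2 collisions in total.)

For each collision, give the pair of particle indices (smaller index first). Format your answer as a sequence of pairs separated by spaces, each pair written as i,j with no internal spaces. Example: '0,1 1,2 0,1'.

Answer: 1,2 0,1

Derivation:
Collision at t=2/3: particles 1 and 2 swap velocities; positions: p0=17/3 p1=23/3 p2=23/3; velocities now: v0=1 v1=-2 v2=1
Collision at t=4/3: particles 0 and 1 swap velocities; positions: p0=19/3 p1=19/3 p2=25/3; velocities now: v0=-2 v1=1 v2=1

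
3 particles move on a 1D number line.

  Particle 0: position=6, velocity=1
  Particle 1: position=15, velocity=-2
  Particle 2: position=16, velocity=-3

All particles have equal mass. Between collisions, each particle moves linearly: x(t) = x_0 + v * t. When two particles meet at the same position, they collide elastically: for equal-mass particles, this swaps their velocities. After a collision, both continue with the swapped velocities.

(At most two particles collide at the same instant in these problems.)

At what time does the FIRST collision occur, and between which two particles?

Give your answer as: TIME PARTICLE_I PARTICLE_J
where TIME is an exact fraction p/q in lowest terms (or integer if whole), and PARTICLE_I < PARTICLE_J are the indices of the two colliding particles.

Answer: 1 1 2

Derivation:
Pair (0,1): pos 6,15 vel 1,-2 -> gap=9, closing at 3/unit, collide at t=3
Pair (1,2): pos 15,16 vel -2,-3 -> gap=1, closing at 1/unit, collide at t=1
Earliest collision: t=1 between 1 and 2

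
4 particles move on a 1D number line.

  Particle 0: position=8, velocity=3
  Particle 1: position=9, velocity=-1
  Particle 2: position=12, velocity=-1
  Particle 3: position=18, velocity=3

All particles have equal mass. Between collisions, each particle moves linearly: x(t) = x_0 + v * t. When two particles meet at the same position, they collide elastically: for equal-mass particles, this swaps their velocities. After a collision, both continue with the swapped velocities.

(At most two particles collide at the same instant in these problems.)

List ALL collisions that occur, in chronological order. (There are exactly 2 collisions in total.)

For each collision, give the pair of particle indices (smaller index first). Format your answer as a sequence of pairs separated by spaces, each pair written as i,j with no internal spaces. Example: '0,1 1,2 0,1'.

Answer: 0,1 1,2

Derivation:
Collision at t=1/4: particles 0 and 1 swap velocities; positions: p0=35/4 p1=35/4 p2=47/4 p3=75/4; velocities now: v0=-1 v1=3 v2=-1 v3=3
Collision at t=1: particles 1 and 2 swap velocities; positions: p0=8 p1=11 p2=11 p3=21; velocities now: v0=-1 v1=-1 v2=3 v3=3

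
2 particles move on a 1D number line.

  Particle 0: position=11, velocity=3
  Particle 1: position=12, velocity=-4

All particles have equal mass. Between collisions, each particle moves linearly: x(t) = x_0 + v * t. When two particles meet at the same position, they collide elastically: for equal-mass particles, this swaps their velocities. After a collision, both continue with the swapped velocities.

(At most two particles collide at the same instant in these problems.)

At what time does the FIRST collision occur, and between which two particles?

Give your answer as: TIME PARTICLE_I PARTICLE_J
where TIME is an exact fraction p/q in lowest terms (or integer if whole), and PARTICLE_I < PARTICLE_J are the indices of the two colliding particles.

Pair (0,1): pos 11,12 vel 3,-4 -> gap=1, closing at 7/unit, collide at t=1/7
Earliest collision: t=1/7 between 0 and 1

Answer: 1/7 0 1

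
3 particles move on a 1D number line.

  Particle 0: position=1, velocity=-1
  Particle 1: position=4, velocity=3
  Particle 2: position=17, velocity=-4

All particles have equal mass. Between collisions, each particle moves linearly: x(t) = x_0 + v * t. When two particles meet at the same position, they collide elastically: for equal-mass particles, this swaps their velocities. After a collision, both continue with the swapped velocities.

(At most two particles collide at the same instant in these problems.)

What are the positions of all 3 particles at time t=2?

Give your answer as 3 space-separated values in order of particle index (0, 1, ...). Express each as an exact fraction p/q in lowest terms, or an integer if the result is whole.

Collision at t=13/7: particles 1 and 2 swap velocities; positions: p0=-6/7 p1=67/7 p2=67/7; velocities now: v0=-1 v1=-4 v2=3
Advance to t=2 (no further collisions before then); velocities: v0=-1 v1=-4 v2=3; positions = -1 9 10

Answer: -1 9 10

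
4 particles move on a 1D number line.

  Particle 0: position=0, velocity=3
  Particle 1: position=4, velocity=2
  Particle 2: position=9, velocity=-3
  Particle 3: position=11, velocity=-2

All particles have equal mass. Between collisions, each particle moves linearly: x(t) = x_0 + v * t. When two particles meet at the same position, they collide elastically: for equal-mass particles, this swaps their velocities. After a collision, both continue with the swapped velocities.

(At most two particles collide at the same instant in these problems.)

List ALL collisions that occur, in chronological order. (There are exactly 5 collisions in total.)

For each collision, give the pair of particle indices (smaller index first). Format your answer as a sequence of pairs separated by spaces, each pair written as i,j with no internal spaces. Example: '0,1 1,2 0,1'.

Collision at t=1: particles 1 and 2 swap velocities; positions: p0=3 p1=6 p2=6 p3=9; velocities now: v0=3 v1=-3 v2=2 v3=-2
Collision at t=3/2: particles 0 and 1 swap velocities; positions: p0=9/2 p1=9/2 p2=7 p3=8; velocities now: v0=-3 v1=3 v2=2 v3=-2
Collision at t=7/4: particles 2 and 3 swap velocities; positions: p0=15/4 p1=21/4 p2=15/2 p3=15/2; velocities now: v0=-3 v1=3 v2=-2 v3=2
Collision at t=11/5: particles 1 and 2 swap velocities; positions: p0=12/5 p1=33/5 p2=33/5 p3=42/5; velocities now: v0=-3 v1=-2 v2=3 v3=2
Collision at t=4: particles 2 and 3 swap velocities; positions: p0=-3 p1=3 p2=12 p3=12; velocities now: v0=-3 v1=-2 v2=2 v3=3

Answer: 1,2 0,1 2,3 1,2 2,3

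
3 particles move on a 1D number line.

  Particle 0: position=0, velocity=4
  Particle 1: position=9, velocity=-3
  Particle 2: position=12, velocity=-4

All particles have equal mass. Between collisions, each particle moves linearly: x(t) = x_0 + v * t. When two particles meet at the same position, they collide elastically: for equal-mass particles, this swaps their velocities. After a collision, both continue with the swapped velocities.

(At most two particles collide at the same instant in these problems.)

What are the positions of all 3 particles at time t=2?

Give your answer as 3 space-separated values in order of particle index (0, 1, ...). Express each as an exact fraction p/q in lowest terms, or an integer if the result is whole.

Answer: 3 4 8

Derivation:
Collision at t=9/7: particles 0 and 1 swap velocities; positions: p0=36/7 p1=36/7 p2=48/7; velocities now: v0=-3 v1=4 v2=-4
Collision at t=3/2: particles 1 and 2 swap velocities; positions: p0=9/2 p1=6 p2=6; velocities now: v0=-3 v1=-4 v2=4
Advance to t=2 (no further collisions before then); velocities: v0=-3 v1=-4 v2=4; positions = 3 4 8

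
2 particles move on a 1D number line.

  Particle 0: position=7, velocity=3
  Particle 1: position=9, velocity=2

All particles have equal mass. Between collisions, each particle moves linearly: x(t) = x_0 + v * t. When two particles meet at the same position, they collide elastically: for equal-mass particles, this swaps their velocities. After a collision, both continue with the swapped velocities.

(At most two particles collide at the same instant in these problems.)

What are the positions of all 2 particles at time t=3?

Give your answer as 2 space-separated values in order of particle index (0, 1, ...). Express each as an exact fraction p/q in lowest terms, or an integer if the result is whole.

Collision at t=2: particles 0 and 1 swap velocities; positions: p0=13 p1=13; velocities now: v0=2 v1=3
Advance to t=3 (no further collisions before then); velocities: v0=2 v1=3; positions = 15 16

Answer: 15 16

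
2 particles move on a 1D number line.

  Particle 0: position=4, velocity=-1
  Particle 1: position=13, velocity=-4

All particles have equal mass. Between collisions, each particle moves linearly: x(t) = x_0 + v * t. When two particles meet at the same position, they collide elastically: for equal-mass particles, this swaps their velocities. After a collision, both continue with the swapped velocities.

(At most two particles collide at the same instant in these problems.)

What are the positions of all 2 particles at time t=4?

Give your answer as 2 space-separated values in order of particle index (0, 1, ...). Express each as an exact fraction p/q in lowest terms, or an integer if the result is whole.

Collision at t=3: particles 0 and 1 swap velocities; positions: p0=1 p1=1; velocities now: v0=-4 v1=-1
Advance to t=4 (no further collisions before then); velocities: v0=-4 v1=-1; positions = -3 0

Answer: -3 0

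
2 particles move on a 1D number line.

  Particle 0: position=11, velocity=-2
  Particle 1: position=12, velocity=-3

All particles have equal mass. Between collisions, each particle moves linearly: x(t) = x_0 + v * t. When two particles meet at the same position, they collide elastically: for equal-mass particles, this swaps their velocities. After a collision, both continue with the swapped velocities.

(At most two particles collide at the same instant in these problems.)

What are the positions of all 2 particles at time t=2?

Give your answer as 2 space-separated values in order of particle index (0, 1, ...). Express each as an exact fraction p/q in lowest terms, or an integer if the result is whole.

Collision at t=1: particles 0 and 1 swap velocities; positions: p0=9 p1=9; velocities now: v0=-3 v1=-2
Advance to t=2 (no further collisions before then); velocities: v0=-3 v1=-2; positions = 6 7

Answer: 6 7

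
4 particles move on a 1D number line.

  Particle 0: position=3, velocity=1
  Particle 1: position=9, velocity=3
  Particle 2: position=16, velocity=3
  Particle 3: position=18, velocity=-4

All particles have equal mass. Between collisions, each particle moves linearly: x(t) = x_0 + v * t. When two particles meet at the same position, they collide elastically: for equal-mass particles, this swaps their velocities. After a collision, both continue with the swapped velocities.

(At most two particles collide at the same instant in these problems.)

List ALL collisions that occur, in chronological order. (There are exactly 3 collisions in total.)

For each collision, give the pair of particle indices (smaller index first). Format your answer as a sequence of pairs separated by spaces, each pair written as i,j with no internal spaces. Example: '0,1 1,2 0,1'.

Answer: 2,3 1,2 0,1

Derivation:
Collision at t=2/7: particles 2 and 3 swap velocities; positions: p0=23/7 p1=69/7 p2=118/7 p3=118/7; velocities now: v0=1 v1=3 v2=-4 v3=3
Collision at t=9/7: particles 1 and 2 swap velocities; positions: p0=30/7 p1=90/7 p2=90/7 p3=139/7; velocities now: v0=1 v1=-4 v2=3 v3=3
Collision at t=3: particles 0 and 1 swap velocities; positions: p0=6 p1=6 p2=18 p3=25; velocities now: v0=-4 v1=1 v2=3 v3=3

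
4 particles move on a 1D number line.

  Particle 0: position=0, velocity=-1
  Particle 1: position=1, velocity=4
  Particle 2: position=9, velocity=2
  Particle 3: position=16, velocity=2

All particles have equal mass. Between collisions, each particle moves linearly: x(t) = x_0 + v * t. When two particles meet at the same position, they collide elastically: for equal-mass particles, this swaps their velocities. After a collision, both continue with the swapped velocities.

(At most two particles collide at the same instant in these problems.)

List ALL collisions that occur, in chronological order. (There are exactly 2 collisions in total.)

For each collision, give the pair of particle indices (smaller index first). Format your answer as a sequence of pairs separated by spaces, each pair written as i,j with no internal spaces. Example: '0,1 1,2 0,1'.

Collision at t=4: particles 1 and 2 swap velocities; positions: p0=-4 p1=17 p2=17 p3=24; velocities now: v0=-1 v1=2 v2=4 v3=2
Collision at t=15/2: particles 2 and 3 swap velocities; positions: p0=-15/2 p1=24 p2=31 p3=31; velocities now: v0=-1 v1=2 v2=2 v3=4

Answer: 1,2 2,3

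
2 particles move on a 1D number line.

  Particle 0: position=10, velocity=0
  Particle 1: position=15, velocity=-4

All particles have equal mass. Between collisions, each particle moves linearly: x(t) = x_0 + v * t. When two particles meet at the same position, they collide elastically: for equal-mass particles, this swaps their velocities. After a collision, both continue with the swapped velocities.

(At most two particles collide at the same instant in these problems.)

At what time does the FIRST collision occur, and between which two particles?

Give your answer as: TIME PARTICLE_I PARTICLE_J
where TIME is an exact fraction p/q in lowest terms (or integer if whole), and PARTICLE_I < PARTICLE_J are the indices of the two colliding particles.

Answer: 5/4 0 1

Derivation:
Pair (0,1): pos 10,15 vel 0,-4 -> gap=5, closing at 4/unit, collide at t=5/4
Earliest collision: t=5/4 between 0 and 1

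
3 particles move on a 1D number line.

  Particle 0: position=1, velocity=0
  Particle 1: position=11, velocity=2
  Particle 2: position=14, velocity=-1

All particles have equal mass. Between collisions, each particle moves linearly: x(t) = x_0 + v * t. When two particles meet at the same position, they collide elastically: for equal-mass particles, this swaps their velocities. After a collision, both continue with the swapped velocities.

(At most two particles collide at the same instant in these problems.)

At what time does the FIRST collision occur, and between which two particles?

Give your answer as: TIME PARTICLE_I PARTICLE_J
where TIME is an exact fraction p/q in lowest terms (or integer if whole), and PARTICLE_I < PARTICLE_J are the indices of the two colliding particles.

Answer: 1 1 2

Derivation:
Pair (0,1): pos 1,11 vel 0,2 -> not approaching (rel speed -2 <= 0)
Pair (1,2): pos 11,14 vel 2,-1 -> gap=3, closing at 3/unit, collide at t=1
Earliest collision: t=1 between 1 and 2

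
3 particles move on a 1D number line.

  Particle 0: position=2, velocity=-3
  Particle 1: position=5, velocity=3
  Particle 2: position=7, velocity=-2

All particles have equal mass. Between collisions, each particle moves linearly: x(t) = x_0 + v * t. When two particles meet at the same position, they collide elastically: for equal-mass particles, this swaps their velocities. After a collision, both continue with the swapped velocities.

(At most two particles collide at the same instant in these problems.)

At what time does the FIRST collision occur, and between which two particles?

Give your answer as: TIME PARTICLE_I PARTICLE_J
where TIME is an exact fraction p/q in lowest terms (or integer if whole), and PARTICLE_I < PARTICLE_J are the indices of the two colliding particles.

Pair (0,1): pos 2,5 vel -3,3 -> not approaching (rel speed -6 <= 0)
Pair (1,2): pos 5,7 vel 3,-2 -> gap=2, closing at 5/unit, collide at t=2/5
Earliest collision: t=2/5 between 1 and 2

Answer: 2/5 1 2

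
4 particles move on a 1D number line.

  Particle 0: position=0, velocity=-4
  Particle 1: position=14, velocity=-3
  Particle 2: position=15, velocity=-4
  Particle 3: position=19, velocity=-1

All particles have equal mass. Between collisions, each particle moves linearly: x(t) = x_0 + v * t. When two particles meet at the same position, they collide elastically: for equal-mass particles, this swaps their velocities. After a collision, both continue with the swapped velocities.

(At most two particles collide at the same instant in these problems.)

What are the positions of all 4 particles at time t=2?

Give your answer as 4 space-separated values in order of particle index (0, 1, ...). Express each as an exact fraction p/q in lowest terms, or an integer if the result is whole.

Answer: -8 7 8 17

Derivation:
Collision at t=1: particles 1 and 2 swap velocities; positions: p0=-4 p1=11 p2=11 p3=18; velocities now: v0=-4 v1=-4 v2=-3 v3=-1
Advance to t=2 (no further collisions before then); velocities: v0=-4 v1=-4 v2=-3 v3=-1; positions = -8 7 8 17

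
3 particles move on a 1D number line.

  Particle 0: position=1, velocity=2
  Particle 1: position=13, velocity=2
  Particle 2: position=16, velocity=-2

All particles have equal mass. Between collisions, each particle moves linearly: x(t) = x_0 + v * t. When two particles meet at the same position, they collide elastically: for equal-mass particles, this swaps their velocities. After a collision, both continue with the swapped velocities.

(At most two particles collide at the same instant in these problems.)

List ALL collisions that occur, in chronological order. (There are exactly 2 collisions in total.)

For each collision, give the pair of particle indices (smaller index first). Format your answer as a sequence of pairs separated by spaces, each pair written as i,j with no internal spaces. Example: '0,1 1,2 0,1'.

Answer: 1,2 0,1

Derivation:
Collision at t=3/4: particles 1 and 2 swap velocities; positions: p0=5/2 p1=29/2 p2=29/2; velocities now: v0=2 v1=-2 v2=2
Collision at t=15/4: particles 0 and 1 swap velocities; positions: p0=17/2 p1=17/2 p2=41/2; velocities now: v0=-2 v1=2 v2=2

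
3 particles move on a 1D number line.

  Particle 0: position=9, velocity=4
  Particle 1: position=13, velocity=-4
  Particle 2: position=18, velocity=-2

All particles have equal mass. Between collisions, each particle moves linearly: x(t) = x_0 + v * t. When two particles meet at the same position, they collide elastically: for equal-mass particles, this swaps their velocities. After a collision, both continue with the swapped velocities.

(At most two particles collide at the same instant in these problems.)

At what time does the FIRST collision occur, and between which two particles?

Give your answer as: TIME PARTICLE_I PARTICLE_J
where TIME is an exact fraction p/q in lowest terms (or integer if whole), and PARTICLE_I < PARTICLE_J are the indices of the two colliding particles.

Answer: 1/2 0 1

Derivation:
Pair (0,1): pos 9,13 vel 4,-4 -> gap=4, closing at 8/unit, collide at t=1/2
Pair (1,2): pos 13,18 vel -4,-2 -> not approaching (rel speed -2 <= 0)
Earliest collision: t=1/2 between 0 and 1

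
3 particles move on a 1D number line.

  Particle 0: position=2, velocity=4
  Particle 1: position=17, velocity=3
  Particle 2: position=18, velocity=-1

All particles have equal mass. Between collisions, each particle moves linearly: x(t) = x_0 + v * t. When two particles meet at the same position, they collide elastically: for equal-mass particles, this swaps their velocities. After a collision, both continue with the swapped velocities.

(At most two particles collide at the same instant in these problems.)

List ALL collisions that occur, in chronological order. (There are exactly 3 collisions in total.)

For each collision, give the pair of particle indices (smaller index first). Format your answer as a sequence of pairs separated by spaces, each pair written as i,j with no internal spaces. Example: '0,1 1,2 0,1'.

Collision at t=1/4: particles 1 and 2 swap velocities; positions: p0=3 p1=71/4 p2=71/4; velocities now: v0=4 v1=-1 v2=3
Collision at t=16/5: particles 0 and 1 swap velocities; positions: p0=74/5 p1=74/5 p2=133/5; velocities now: v0=-1 v1=4 v2=3
Collision at t=15: particles 1 and 2 swap velocities; positions: p0=3 p1=62 p2=62; velocities now: v0=-1 v1=3 v2=4

Answer: 1,2 0,1 1,2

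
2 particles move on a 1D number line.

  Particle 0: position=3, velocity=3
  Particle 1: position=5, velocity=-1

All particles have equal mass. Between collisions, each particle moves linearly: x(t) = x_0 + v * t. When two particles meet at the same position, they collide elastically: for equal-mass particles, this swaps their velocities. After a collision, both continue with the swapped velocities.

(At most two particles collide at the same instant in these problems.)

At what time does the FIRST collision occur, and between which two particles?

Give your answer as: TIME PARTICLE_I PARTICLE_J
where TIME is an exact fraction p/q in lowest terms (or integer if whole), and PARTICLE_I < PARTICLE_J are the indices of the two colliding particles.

Answer: 1/2 0 1

Derivation:
Pair (0,1): pos 3,5 vel 3,-1 -> gap=2, closing at 4/unit, collide at t=1/2
Earliest collision: t=1/2 between 0 and 1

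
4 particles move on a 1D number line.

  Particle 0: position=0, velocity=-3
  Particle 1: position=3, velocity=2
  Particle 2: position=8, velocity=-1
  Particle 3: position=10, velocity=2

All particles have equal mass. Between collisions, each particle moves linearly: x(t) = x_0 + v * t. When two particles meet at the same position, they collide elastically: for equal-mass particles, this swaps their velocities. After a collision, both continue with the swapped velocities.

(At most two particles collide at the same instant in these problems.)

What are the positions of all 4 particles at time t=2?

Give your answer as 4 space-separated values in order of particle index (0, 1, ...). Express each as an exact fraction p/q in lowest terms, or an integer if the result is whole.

Collision at t=5/3: particles 1 and 2 swap velocities; positions: p0=-5 p1=19/3 p2=19/3 p3=40/3; velocities now: v0=-3 v1=-1 v2=2 v3=2
Advance to t=2 (no further collisions before then); velocities: v0=-3 v1=-1 v2=2 v3=2; positions = -6 6 7 14

Answer: -6 6 7 14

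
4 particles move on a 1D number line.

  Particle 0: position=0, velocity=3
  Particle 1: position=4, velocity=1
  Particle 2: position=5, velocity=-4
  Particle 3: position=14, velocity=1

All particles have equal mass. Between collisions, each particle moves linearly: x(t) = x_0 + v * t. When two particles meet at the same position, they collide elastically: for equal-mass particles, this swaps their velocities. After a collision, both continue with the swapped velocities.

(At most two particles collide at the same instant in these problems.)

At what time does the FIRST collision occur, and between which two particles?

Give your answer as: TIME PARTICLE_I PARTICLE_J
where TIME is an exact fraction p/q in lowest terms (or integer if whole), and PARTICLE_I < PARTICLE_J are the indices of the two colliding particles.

Pair (0,1): pos 0,4 vel 3,1 -> gap=4, closing at 2/unit, collide at t=2
Pair (1,2): pos 4,5 vel 1,-4 -> gap=1, closing at 5/unit, collide at t=1/5
Pair (2,3): pos 5,14 vel -4,1 -> not approaching (rel speed -5 <= 0)
Earliest collision: t=1/5 between 1 and 2

Answer: 1/5 1 2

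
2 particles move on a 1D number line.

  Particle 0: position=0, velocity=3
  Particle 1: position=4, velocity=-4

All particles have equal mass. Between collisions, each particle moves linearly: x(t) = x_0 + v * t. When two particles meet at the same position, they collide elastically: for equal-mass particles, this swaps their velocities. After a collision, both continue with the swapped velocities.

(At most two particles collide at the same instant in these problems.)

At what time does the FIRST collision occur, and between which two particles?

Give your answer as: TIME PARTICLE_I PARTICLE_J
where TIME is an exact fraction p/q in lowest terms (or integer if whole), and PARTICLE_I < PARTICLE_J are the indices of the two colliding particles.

Pair (0,1): pos 0,4 vel 3,-4 -> gap=4, closing at 7/unit, collide at t=4/7
Earliest collision: t=4/7 between 0 and 1

Answer: 4/7 0 1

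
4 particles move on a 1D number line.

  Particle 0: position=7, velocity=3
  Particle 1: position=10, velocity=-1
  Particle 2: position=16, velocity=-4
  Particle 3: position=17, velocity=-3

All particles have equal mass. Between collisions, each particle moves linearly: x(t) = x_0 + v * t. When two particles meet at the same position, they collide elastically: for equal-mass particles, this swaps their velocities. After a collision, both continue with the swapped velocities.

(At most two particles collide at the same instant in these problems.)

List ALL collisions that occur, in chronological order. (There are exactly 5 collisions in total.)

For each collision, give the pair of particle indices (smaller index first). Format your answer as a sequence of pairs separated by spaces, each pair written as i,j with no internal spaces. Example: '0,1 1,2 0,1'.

Answer: 0,1 1,2 2,3 0,1 1,2

Derivation:
Collision at t=3/4: particles 0 and 1 swap velocities; positions: p0=37/4 p1=37/4 p2=13 p3=59/4; velocities now: v0=-1 v1=3 v2=-4 v3=-3
Collision at t=9/7: particles 1 and 2 swap velocities; positions: p0=61/7 p1=76/7 p2=76/7 p3=92/7; velocities now: v0=-1 v1=-4 v2=3 v3=-3
Collision at t=5/3: particles 2 and 3 swap velocities; positions: p0=25/3 p1=28/3 p2=12 p3=12; velocities now: v0=-1 v1=-4 v2=-3 v3=3
Collision at t=2: particles 0 and 1 swap velocities; positions: p0=8 p1=8 p2=11 p3=13; velocities now: v0=-4 v1=-1 v2=-3 v3=3
Collision at t=7/2: particles 1 and 2 swap velocities; positions: p0=2 p1=13/2 p2=13/2 p3=35/2; velocities now: v0=-4 v1=-3 v2=-1 v3=3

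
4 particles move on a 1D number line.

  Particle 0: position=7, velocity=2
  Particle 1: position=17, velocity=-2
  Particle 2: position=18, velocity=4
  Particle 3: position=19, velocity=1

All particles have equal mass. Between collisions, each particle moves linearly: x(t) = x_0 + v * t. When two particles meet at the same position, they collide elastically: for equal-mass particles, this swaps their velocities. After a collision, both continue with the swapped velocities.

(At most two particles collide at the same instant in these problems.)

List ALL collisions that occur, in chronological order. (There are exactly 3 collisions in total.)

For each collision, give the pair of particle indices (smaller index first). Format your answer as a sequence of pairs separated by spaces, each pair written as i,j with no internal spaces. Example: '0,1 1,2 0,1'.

Answer: 2,3 0,1 1,2

Derivation:
Collision at t=1/3: particles 2 and 3 swap velocities; positions: p0=23/3 p1=49/3 p2=58/3 p3=58/3; velocities now: v0=2 v1=-2 v2=1 v3=4
Collision at t=5/2: particles 0 and 1 swap velocities; positions: p0=12 p1=12 p2=43/2 p3=28; velocities now: v0=-2 v1=2 v2=1 v3=4
Collision at t=12: particles 1 and 2 swap velocities; positions: p0=-7 p1=31 p2=31 p3=66; velocities now: v0=-2 v1=1 v2=2 v3=4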